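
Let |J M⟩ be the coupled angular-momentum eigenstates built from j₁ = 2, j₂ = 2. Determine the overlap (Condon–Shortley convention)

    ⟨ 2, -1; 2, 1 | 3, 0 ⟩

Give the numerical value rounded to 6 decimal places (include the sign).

−√(2/5) = -0.632456

√[7·1!3!3!/8! · 1!3!3!1!3!3!] = √(81/10)
  +(−1)^0/∏(0,1,3,3,0,0)! = 1/36  (running 1/36)
  +(−1)^1/∏(1,0,2,2,1,1)! = -1/4  (running -2/9)
⟨..|..⟩ = √(81/10)·(-2/9) = -0.632456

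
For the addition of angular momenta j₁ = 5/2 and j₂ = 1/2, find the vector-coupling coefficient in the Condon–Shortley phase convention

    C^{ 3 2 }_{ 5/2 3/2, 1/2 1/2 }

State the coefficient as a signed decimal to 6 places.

+√(5/6) = +0.912871

j₁+j₂−J=0  J+j₁−j₂=5  J−j₁+j₂=1  j₁+j₂+J+1=7
(j₁±m₁, j₂±m₂, J±M) = (4,1,1,0,5,1)
P² = 480
sum k=0..0:
  [0] +1/24 = 1/24
S = 1/24
C² = P²·S² = 5/6 ; C = +0.912871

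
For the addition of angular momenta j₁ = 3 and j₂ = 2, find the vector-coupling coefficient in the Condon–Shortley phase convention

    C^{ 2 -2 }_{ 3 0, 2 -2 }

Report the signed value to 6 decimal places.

+√(1/14) = +0.267261

j₁+j₂−J=3  J+j₁−j₂=3  J−j₁+j₂=1  j₁+j₂+J+1=8
(j₁±m₁, j₂±m₂, J±M) = (3,3,0,4,0,4)
P² = 648/7
sum k=0..0:
  [0] +1/36 = 1/36
S = 1/36
C² = P²·S² = 1/14 ; C = +0.267261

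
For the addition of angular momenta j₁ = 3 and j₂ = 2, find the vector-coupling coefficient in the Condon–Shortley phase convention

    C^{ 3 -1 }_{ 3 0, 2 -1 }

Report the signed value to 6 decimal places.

−√(1/30) ≈ -0.182574

j₁+j₂−J=2  J+j₁−j₂=4  J−j₁+j₂=2  j₁+j₂+J+1=9
(j₁±m₁, j₂±m₂, J±M) = (3,3,1,3,2,4)
P² = 96/5
sum k=0..1:
  [0] +1/12 = 1/12
  [1] −1/8 = -1/8
S = -1/24
C² = P²·S² = 1/30 ; C = -0.182574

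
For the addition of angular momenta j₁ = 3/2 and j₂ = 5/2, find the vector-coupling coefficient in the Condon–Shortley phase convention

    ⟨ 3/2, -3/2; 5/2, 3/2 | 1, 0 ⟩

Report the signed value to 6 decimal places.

-0.447214

√[3·3!0!2!/6! · 0!3!4!1!1!1!] = √(36/5)
  +(−1)^3/∏(3,0,0,1,0,1)! = -1/6  (running -1/6)
⟨..|..⟩ = √(36/5)·(-1/6) = -0.447214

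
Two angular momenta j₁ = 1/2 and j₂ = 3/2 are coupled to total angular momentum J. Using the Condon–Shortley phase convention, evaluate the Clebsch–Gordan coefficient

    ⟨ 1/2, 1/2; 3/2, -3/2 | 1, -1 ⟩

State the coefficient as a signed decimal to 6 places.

+√(3/4) = +0.866025

triangle: 1!×0!×2!/4! = 2/24
(j±m)!: 1!×0!×0!×3!×0!×2! = 12
prefactor² = (2J+1)×Δ×N² = 3
  k=0: +1/(0!×1!×0!×0!×0!×2!) = 1/2
Σ = 1/2  ⇒  CG² = 3×1/2² = 3/4
CG = +√(3/4) = +0.866025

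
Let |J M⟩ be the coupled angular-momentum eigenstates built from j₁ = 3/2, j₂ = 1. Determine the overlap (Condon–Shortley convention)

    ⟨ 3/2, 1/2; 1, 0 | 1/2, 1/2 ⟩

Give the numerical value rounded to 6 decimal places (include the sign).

√[2·2!1!0!/4! · 2!1!1!1!1!0!] = √(1/3)
  +(−1)^1/∏(1,1,0,0,1,0)! = -1  (running -1)
⟨..|..⟩ = √(1/3)·(-1) = -0.577350

-0.577350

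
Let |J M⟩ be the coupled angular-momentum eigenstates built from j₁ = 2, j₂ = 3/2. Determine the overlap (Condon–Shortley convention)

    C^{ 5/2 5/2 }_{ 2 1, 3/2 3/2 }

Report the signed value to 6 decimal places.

√[6·1!3!2!/7! · 3!1!3!0!5!0!] = √(432/7)
  +(−1)^1/∏(1,0,0,2,3,0)! = -1/12  (running -1/12)
⟨..|..⟩ = √(432/7)·(-1/12) = -0.654654

−√(3/7) ≈ -0.654654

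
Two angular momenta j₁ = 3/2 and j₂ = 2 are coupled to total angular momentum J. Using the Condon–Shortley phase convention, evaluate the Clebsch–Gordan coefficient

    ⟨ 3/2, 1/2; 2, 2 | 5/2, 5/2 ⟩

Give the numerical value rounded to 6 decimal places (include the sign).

-0.755929  (= −√(4/7))

√[6·1!2!3!/7! · 2!1!4!0!5!0!] = √(576/7)
  +(−1)^1/∏(1,0,0,3,2,0)! = -1/12  (running -1/12)
⟨..|..⟩ = √(576/7)·(-1/12) = -0.755929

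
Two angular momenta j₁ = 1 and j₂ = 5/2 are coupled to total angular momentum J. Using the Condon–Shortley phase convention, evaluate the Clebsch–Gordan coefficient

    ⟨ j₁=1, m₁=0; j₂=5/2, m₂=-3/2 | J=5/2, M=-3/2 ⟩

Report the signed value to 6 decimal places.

+0.507093  (= +√(9/35))

triangle: 1!×1!×4!/7! = 24/5040
(j±m)!: 1!×1!×1!×4!×1!×4! = 576
prefactor² = (2J+1)×Δ×N² = 576/35
  k=0: +1/(0!×1!×1!×1!×0!×3!) = 1/6
  k=1: −1/(1!×0!×0!×0!×1!×4!) = -1/24
Σ = 1/8  ⇒  CG² = 576/35×1/8² = 9/35
CG = +√(9/35) = +0.507093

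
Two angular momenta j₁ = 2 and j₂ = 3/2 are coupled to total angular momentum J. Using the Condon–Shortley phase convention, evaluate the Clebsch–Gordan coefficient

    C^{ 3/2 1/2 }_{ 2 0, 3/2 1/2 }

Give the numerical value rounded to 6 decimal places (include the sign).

−√(1/5) = -0.447214

√[4·2!2!1!/6! · 2!2!2!1!2!1!] = √(16/45)
  +(−1)^1/∏(1,1,1,1,1,0)! = -1  (running -1)
  +(−1)^2/∏(2,0,0,0,2,1)! = 1/4  (running -3/4)
⟨..|..⟩ = √(16/45)·(-3/4) = -0.447214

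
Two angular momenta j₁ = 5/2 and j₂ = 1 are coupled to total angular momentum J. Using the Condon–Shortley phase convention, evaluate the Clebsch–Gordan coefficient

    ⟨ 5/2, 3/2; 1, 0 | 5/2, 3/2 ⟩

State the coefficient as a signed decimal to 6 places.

√[6·1!4!1!/7! · 4!1!1!1!4!1!] = √(576/35)
  +(−1)^0/∏(0,1,1,1,3,0)! = 1/6  (running 1/6)
  +(−1)^1/∏(1,0,0,0,4,1)! = -1/24  (running 1/8)
⟨..|..⟩ = √(576/35)·(1/8) = +0.507093

+0.507093  (= +√(9/35))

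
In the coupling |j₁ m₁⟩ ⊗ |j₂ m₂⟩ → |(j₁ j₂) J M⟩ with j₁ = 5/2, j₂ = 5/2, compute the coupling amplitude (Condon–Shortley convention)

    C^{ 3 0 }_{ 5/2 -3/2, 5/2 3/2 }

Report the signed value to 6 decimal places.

+√(49/180) = +0.521749

√[7·2!3!3!/9! · 1!4!4!1!3!3!] = √(144/5)
  +(−1)^1/∏(1,1,3,3,0,0)! = -1/36  (running -1/36)
  +(−1)^2/∏(2,0,2,2,1,1)! = 1/8  (running 7/72)
⟨..|..⟩ = √(144/5)·(7/72) = +0.521749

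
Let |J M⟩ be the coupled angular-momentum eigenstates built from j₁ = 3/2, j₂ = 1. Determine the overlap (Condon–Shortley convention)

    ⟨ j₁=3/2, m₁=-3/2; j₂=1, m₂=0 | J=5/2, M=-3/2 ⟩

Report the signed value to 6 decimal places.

j₁+j₂−J=0  J+j₁−j₂=3  J−j₁+j₂=2  j₁+j₂+J+1=6
(j₁±m₁, j₂±m₂, J±M) = (0,3,1,1,1,4)
P² = 72/5
sum k=0..0:
  [0] +1/6 = 1/6
S = 1/6
C² = P²·S² = 2/5 ; C = +0.632456

+0.632456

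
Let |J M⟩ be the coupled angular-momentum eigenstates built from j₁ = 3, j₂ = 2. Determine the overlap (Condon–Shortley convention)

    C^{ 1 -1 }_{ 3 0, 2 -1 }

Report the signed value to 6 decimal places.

j₁+j₂−J=4  J+j₁−j₂=2  J−j₁+j₂=0  j₁+j₂+J+1=7
(j₁±m₁, j₂±m₂, J±M) = (3,3,1,3,0,2)
P² = 432/35
sum k=1..1:
  [1] −1/12 = -1/12
S = -1/12
C² = P²·S² = 3/35 ; C = -0.292770

-0.292770  (= −√(3/35))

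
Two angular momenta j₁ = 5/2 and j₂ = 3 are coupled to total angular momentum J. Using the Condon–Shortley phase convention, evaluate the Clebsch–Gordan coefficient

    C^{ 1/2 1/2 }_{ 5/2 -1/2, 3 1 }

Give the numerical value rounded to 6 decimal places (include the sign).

−√(4/21) = -0.436436

triangle: 5!·0!·1!/7! = 120/5040
(j±m)!: 2!·3!·4!·2!·1!·0! = 576
prefactor² = (2J+1)·Δ·N² = 192/7
  k=3: −1/(3!·2!·0!·1!·0!·0!) = -1/12
Σ = -1/12  ⇒  CG² = 192/7·(-1/12)² = 4/21
CG = −√(4/21) = -0.436436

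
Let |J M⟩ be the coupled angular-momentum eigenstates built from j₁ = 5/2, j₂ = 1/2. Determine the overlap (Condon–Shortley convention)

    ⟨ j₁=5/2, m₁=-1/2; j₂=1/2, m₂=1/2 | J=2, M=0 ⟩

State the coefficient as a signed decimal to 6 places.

−√(1/2) ≈ -0.707107

j₁+j₂−J=1  J+j₁−j₂=4  J−j₁+j₂=0  j₁+j₂+J+1=6
(j₁±m₁, j₂±m₂, J±M) = (2,3,1,0,2,2)
P² = 8
sum k=1..1:
  [1] −1/4 = -1/4
S = -1/4
C² = P²·S² = 1/2 ; C = -0.707107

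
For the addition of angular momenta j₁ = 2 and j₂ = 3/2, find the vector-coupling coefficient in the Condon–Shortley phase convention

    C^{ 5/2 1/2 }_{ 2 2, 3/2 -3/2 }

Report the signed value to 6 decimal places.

+√(6/35) = +0.414039

triangle: 1!×3!×2!/7! = 12/5040
(j±m)!: 4!×0!×0!×3!×3!×2! = 1728
prefactor² = (2J+1)×Δ×N² = 864/35
  k=0: +1/(0!×1!×0!×0!×3!×2!) = 1/12
Σ = 1/12  ⇒  CG² = 864/35×1/12² = 6/35
CG = +√(6/35) = +0.414039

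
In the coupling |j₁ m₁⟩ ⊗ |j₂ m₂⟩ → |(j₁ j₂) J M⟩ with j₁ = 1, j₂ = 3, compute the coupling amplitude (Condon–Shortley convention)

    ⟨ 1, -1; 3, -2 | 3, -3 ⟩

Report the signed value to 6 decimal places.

√[7·1!1!5!/8! · 0!2!1!5!0!6!] = √(3600)
  +(−1)^1/∏(1,0,1,0,0,5)! = -1/120  (running -1/120)
⟨..|..⟩ = √(3600)·(-1/120) = -0.500000

-0.500000  (= −√(1/4))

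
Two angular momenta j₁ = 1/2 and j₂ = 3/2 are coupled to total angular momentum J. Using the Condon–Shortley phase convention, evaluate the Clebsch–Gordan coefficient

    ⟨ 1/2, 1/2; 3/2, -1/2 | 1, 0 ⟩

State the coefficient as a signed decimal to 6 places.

+0.707107  (= +√(1/2))

j₁+j₂−J=1  J+j₁−j₂=0  J−j₁+j₂=2  j₁+j₂+J+1=4
(j₁±m₁, j₂±m₂, J±M) = (1,0,1,2,1,1)
P² = 1/2
sum k=0..0:
  [0] +1/1 = 1
S = 1
C² = P²·S² = 1/2 ; C = +0.707107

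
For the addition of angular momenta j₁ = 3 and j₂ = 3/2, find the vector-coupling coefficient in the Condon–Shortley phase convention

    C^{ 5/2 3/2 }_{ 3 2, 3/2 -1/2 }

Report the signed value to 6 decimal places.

+√(1/14) = +0.267261

triangle: 2!*4!*1!/8! = 48/40320
(j±m)!: 5!*1!*1!*2!*4!*1! = 5760
prefactor² = (2J+1)*Δ*N² = 288/7
  k=0: +1/(0!*2!*1!*1!*3!*0!) = 1/12
  k=1: −1/(1!*1!*0!*0!*4!*1!) = -1/24
Σ = 1/24  ⇒  CG² = 288/7*1/24² = 1/14
CG = +√(1/14) = +0.267261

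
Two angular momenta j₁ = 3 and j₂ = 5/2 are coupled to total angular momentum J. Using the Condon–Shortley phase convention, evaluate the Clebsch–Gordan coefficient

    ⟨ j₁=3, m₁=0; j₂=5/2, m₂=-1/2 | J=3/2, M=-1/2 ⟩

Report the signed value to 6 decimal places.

triangle: 4!*2!*1!/8! = 48/40320
(j±m)!: 3!*3!*2!*3!*1!*2! = 864
prefactor² = (2J+1)*Δ*N² = 144/35
  k=1: −1/(1!*3!*2!*1!*0!*0!) = -1/12
  k=2: +1/(2!*2!*1!*0!*1!*1!) = 1/4
Σ = 1/6  ⇒  CG² = 144/35*1/6² = 4/35
CG = +√(4/35) = +0.338062

+√(4/35) ≈ +0.338062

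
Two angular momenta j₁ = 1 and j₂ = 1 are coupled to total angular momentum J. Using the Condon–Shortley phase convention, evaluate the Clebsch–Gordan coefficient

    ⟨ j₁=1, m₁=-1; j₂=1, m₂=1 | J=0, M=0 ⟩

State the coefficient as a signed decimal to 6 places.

+0.577350

triangle: 2!·0!·0!/3! = 2/6
(j±m)!: 0!·2!·2!·0!·0!·0! = 4
prefactor² = (2J+1)·Δ·N² = 4/3
  k=2: +1/(2!·0!·0!·0!·0!·0!) = 1/2
Σ = 1/2  ⇒  CG² = 4/3·1/2² = 1/3
CG = +√(1/3) = +0.577350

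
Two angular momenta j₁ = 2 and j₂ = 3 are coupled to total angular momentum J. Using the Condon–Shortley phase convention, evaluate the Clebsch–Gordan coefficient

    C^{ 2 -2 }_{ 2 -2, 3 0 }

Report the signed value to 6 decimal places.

-0.267261

√[5·3!1!3!/8! · 0!4!3!3!0!4!] = √(648/7)
  +(−1)^3/∏(3,0,1,0,0,3)! = -1/36  (running -1/36)
⟨..|..⟩ = √(648/7)·(-1/36) = -0.267261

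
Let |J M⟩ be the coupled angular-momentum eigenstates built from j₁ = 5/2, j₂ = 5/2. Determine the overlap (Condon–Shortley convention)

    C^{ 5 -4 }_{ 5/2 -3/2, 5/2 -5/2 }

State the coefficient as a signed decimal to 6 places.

√[11·0!5!5!/11! · 1!4!0!5!1!9!] = √(4147200)
  +(−1)^0/∏(0,0,4,0,1,5)! = 1/2880  (running 1/2880)
⟨..|..⟩ = √(4147200)·(1/2880) = +0.707107

+0.707107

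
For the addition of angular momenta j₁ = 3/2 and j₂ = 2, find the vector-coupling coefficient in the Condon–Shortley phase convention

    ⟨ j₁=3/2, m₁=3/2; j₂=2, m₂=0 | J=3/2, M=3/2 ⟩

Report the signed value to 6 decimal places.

j₁+j₂−J=2  J+j₁−j₂=1  J−j₁+j₂=2  j₁+j₂+J+1=6
(j₁±m₁, j₂±m₂, J±M) = (3,0,2,2,3,0)
P² = 16/5
sum k=0..0:
  [0] +1/4 = 1/4
S = 1/4
C² = P²·S² = 1/5 ; C = +0.447214

+0.447214  (= +√(1/5))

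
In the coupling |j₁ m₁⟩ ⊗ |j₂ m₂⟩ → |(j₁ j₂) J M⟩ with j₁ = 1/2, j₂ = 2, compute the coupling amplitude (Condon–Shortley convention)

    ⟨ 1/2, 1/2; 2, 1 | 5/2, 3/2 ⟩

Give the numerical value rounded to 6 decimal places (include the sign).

+0.894427

j₁+j₂−J=0  J+j₁−j₂=1  J−j₁+j₂=4  j₁+j₂+J+1=6
(j₁±m₁, j₂±m₂, J±M) = (1,0,3,1,4,1)
P² = 144/5
sum k=0..0:
  [0] +1/6 = 1/6
S = 1/6
C² = P²·S² = 4/5 ; C = +0.894427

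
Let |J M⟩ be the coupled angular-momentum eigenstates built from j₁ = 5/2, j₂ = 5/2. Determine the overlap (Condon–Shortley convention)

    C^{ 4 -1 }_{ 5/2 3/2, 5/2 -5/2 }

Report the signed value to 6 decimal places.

j₁+j₂−J=1  J+j₁−j₂=4  J−j₁+j₂=4  j₁+j₂+J+1=10
(j₁±m₁, j₂±m₂, J±M) = (4,1,0,5,3,5)
P² = 20736/7
sum k=0..0:
  [0] +1/144 = 1/144
S = 1/144
C² = P²·S² = 1/7 ; C = +0.377964

+√(1/7) ≈ +0.377964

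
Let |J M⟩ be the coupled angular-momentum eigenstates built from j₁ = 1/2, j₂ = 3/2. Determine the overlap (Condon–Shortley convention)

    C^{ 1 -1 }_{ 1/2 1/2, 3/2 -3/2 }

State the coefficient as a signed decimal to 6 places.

√[3·1!0!2!/4! · 1!0!0!3!0!2!] = √(3)
  +(−1)^0/∏(0,1,0,0,0,2)! = 1/2  (running 1/2)
⟨..|..⟩ = √(3)·(1/2) = +0.866025

+0.866025  (= +√(3/4))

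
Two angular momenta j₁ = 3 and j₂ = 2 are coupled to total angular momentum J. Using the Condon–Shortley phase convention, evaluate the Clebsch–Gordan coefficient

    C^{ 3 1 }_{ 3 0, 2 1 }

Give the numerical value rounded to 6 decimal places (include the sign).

j₁+j₂−J=2  J+j₁−j₂=4  J−j₁+j₂=2  j₁+j₂+J+1=9
(j₁±m₁, j₂±m₂, J±M) = (3,3,3,1,4,2)
P² = 96/5
sum k=1..2:
  [1] −1/8 = -1/8
  [2] +1/12 = 1/12
S = -1/24
C² = P²·S² = 1/30 ; C = -0.182574

-0.182574  (= −√(1/30))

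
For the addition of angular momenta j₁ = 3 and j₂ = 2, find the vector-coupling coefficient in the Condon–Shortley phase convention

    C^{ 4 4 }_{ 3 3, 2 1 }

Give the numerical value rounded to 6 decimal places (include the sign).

+0.774597

j₁+j₂−J=1  J+j₁−j₂=5  J−j₁+j₂=3  j₁+j₂+J+1=10
(j₁±m₁, j₂±m₂, J±M) = (6,0,3,1,8,0)
P² = 311040
sum k=0..0:
  [0] +1/720 = 1/720
S = 1/720
C² = P²·S² = 3/5 ; C = +0.774597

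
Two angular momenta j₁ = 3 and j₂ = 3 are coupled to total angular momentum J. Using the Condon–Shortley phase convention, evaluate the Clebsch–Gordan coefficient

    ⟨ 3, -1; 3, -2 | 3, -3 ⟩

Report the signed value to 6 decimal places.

triangle: 3!×3!×3!/10! = 216/3628800
(j±m)!: 2!×4!×1!×5!×0!×6! = 4147200
prefactor² = (2J+1)×Δ×N² = 1728
  k=1: −1/(1!×2!×3!×0!×0!×3!) = -1/72
Σ = -1/72  ⇒  CG² = 1728×(-1/72)² = 1/3
CG = −√(1/3) = -0.577350

-0.577350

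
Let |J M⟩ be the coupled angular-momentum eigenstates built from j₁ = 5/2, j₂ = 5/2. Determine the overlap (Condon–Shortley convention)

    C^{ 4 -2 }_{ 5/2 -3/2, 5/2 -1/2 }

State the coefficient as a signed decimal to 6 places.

triangle: 1!*4!*4!/10! = 576/3628800
(j±m)!: 1!*4!*2!*3!*2!*6! = 414720
prefactor² = (2J+1)*Δ*N² = 20736/35
  k=0: +1/(0!*1!*4!*2!*0!*2!) = 1/96
  k=1: −1/(1!*0!*3!*1!*1!*3!) = -1/36
Σ = -5/288  ⇒  CG² = 20736/35*(-5/288)² = 5/28
CG = −√(5/28) = -0.422577

−√(5/28) ≈ -0.422577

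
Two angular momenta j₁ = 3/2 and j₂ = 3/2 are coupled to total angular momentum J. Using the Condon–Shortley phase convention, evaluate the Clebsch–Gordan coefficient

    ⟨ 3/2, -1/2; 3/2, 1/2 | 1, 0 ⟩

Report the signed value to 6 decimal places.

√[3·2!1!1!/5! · 1!2!2!1!1!1!] = √(1/5)
  +(−1)^1/∏(1,1,1,1,0,0)! = -1  (running -1)
  +(−1)^2/∏(2,0,0,0,1,1)! = 1/2  (running -1/2)
⟨..|..⟩ = √(1/5)·(-1/2) = -0.223607

−√(1/20) ≈ -0.223607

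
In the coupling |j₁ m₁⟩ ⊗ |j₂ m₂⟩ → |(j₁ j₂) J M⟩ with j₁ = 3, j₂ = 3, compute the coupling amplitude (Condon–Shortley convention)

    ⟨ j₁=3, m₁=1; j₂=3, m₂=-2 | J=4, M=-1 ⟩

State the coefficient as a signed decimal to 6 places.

√[9·2!4!4!/11! · 4!2!1!5!3!5!] = √(82944/77)
  +(−1)^0/∏(0,2,2,1,2,3)! = 1/48  (running 1/48)
  +(−1)^1/∏(1,1,1,0,3,4)! = -1/144  (running 1/72)
⟨..|..⟩ = √(82944/77)·(1/72) = +0.455842

+0.455842  (= +√(16/77))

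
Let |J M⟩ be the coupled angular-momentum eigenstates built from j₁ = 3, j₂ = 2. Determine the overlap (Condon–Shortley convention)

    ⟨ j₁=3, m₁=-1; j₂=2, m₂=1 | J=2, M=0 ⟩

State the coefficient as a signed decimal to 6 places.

+√(1/7) ≈ +0.377964

j₁+j₂−J=3  J+j₁−j₂=3  J−j₁+j₂=1  j₁+j₂+J+1=8
(j₁±m₁, j₂±m₂, J±M) = (2,4,3,1,2,2)
P² = 36/7
sum k=2..3:
  [2] +1/4 = 1/4
  [3] −1/12 = -1/12
S = 1/6
C² = P²·S² = 1/7 ; C = +0.377964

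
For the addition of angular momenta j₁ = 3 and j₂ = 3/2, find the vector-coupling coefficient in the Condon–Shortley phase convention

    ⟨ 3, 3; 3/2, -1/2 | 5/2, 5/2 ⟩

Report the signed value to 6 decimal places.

j₁+j₂−J=2  J+j₁−j₂=4  J−j₁+j₂=1  j₁+j₂+J+1=8
(j₁±m₁, j₂±m₂, J±M) = (6,0,1,2,5,0)
P² = 8640/7
sum k=0..0:
  [0] +1/48 = 1/48
S = 1/48
C² = P²·S² = 15/28 ; C = +0.731925

+√(15/28) = +0.731925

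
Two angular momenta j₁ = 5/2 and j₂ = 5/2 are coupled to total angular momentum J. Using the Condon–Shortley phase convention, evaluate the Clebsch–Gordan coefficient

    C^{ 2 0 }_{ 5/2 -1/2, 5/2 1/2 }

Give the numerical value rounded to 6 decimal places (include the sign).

j₁+j₂−J=3  J+j₁−j₂=2  J−j₁+j₂=2  j₁+j₂+J+1=8
(j₁±m₁, j₂±m₂, J±M) = (2,3,3,2,2,2)
P² = 12/7
sum k=1..3:
  [1] −1/8 = -1/8
  [2] +1/2 = 1/2
  [3] −1/24 = -1/24
S = 1/3
C² = P²·S² = 4/21 ; C = +0.436436

+√(4/21) ≈ +0.436436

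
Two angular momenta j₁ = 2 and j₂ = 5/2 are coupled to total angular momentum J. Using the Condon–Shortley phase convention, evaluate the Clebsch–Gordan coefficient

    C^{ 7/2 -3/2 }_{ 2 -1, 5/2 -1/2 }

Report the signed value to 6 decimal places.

−√(2/21) ≈ -0.308607

√[8·1!3!4!/9! · 1!3!2!3!2!5!] = √(384/7)
  +(−1)^0/∏(0,1,3,2,0,2)! = 1/24  (running 1/24)
  +(−1)^1/∏(1,0,2,1,1,3)! = -1/12  (running -1/24)
⟨..|..⟩ = √(384/7)·(-1/24) = -0.308607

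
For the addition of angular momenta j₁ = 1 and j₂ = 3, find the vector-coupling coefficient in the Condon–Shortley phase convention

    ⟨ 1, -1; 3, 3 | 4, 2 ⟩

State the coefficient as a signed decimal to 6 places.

+√(1/28) = +0.188982

√[9·0!2!6!/9! · 0!2!6!0!6!2!] = √(518400/7)
  +(−1)^0/∏(0,0,2,6,0,0)! = 1/1440  (running 1/1440)
⟨..|..⟩ = √(518400/7)·(1/1440) = +0.188982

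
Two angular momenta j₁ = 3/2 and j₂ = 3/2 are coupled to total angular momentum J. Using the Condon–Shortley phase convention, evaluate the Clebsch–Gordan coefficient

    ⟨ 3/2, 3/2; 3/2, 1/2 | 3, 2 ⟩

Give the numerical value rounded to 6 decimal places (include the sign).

j₁+j₂−J=0  J+j₁−j₂=3  J−j₁+j₂=3  j₁+j₂+J+1=7
(j₁±m₁, j₂±m₂, J±M) = (3,0,2,1,5,1)
P² = 72
sum k=0..0:
  [0] +1/12 = 1/12
S = 1/12
C² = P²·S² = 1/2 ; C = +0.707107

+0.707107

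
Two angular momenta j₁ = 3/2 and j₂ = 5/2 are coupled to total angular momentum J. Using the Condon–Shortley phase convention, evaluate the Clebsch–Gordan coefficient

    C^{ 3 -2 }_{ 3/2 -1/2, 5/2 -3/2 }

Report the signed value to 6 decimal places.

+0.288675  (= +√(1/12))

√[7·1!2!4!/8! · 1!2!1!4!1!5!] = √(48)
  +(−1)^0/∏(0,1,2,1,0,3)! = 1/12  (running 1/12)
  +(−1)^1/∏(1,0,1,0,1,4)! = -1/24  (running 1/24)
⟨..|..⟩ = √(48)·(1/24) = +0.288675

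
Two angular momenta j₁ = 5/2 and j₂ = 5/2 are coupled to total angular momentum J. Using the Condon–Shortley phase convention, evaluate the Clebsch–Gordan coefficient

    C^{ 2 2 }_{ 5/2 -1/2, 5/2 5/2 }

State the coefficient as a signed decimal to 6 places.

-0.422577

√[5·3!2!2!/8! · 2!3!5!0!4!0!] = √(720/7)
  +(−1)^3/∏(3,0,0,2,2,0)! = -1/24  (running -1/24)
⟨..|..⟩ = √(720/7)·(-1/24) = -0.422577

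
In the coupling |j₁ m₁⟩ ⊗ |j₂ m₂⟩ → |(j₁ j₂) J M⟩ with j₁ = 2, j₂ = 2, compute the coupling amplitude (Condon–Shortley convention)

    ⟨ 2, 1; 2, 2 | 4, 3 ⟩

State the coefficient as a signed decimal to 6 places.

+√(1/2) ≈ +0.707107

√[9·0!4!4!/9! · 3!1!4!0!7!1!] = √(10368)
  +(−1)^0/∏(0,0,1,4,3,0)! = 1/144  (running 1/144)
⟨..|..⟩ = √(10368)·(1/144) = +0.707107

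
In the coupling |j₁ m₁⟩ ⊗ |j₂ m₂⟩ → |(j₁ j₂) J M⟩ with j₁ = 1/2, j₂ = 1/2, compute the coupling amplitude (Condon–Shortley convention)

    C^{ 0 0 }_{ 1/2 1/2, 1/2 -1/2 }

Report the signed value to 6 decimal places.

+√(1/2) ≈ +0.707107

j₁+j₂−J=1  J+j₁−j₂=0  J−j₁+j₂=0  j₁+j₂+J+1=2
(j₁±m₁, j₂±m₂, J±M) = (1,0,0,1,0,0)
P² = 1/2
sum k=0..0:
  [0] +1/1 = 1
S = 1
C² = P²·S² = 1/2 ; C = +0.707107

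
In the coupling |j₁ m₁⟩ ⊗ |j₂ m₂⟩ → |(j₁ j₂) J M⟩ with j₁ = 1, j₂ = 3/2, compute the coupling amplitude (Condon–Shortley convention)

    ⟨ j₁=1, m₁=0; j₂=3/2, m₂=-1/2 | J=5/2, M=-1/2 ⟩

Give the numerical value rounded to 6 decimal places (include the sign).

+√(3/5) ≈ +0.774597

triangle: 0!×2!×3!/6! = 12/720
(j±m)!: 1!×1!×1!×2!×2!×3! = 24
prefactor² = (2J+1)×Δ×N² = 12/5
  k=0: +1/(0!×0!×1!×1!×1!×2!) = 1/2
Σ = 1/2  ⇒  CG² = 12/5×1/2² = 3/5
CG = +√(3/5) = +0.774597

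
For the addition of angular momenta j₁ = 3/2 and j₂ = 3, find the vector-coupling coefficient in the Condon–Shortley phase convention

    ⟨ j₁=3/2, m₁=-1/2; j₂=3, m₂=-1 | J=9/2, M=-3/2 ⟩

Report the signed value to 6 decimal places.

triangle: 0!·3!·6!/10! = 4320/3628800
(j±m)!: 1!·2!·2!·4!·3!·6! = 414720
prefactor² = (2J+1)·Δ·N² = 34560/7
  k=0: +1/(0!·0!·2!·2!·1!·4!) = 1/96
Σ = 1/96  ⇒  CG² = 34560/7·1/96² = 15/28
CG = +√(15/28) = +0.731925

+0.731925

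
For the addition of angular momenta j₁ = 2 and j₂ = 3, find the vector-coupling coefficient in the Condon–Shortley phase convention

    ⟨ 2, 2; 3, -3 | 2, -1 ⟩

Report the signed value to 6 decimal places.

+√(5/14) = +0.597614

triangle: 3!×1!×3!/8! = 36/40320
(j±m)!: 4!×0!×0!×6!×1!×3! = 103680
prefactor² = (2J+1)×Δ×N² = 3240/7
  k=0: +1/(0!×3!×0!×0!×1!×3!) = 1/36
Σ = 1/36  ⇒  CG² = 3240/7×1/36² = 5/14
CG = +√(5/14) = +0.597614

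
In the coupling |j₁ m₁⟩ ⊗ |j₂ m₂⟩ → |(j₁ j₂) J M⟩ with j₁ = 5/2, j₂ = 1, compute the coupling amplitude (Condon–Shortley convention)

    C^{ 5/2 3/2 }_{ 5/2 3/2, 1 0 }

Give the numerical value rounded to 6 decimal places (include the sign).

+√(9/35) = +0.507093

triangle: 1!*4!*1!/7! = 24/5040
(j±m)!: 4!*1!*1!*1!*4!*1! = 576
prefactor² = (2J+1)*Δ*N² = 576/35
  k=0: +1/(0!*1!*1!*1!*3!*0!) = 1/6
  k=1: −1/(1!*0!*0!*0!*4!*1!) = -1/24
Σ = 1/8  ⇒  CG² = 576/35*1/8² = 9/35
CG = +√(9/35) = +0.507093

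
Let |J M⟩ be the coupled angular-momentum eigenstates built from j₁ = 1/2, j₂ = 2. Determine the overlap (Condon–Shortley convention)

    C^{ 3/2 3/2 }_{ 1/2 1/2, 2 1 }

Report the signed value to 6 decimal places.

√[4·1!0!3!/5! · 1!0!3!1!3!0!] = √(36/5)
  +(−1)^0/∏(0,1,0,3,0,0)! = 1/6  (running 1/6)
⟨..|..⟩ = √(36/5)·(1/6) = +0.447214

+√(1/5) ≈ +0.447214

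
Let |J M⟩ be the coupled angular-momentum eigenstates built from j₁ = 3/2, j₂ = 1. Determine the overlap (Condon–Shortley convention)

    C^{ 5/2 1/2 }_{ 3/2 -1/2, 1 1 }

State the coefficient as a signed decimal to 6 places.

triangle: 0!·3!·2!/6! = 12/720
(j±m)!: 1!·2!·2!·0!·3!·2! = 48
prefactor² = (2J+1)·Δ·N² = 24/5
  k=0: +1/(0!·0!·2!·2!·1!·0!) = 1/4
Σ = 1/4  ⇒  CG² = 24/5·1/4² = 3/10
CG = +√(3/10) = +0.547723

+√(3/10) = +0.547723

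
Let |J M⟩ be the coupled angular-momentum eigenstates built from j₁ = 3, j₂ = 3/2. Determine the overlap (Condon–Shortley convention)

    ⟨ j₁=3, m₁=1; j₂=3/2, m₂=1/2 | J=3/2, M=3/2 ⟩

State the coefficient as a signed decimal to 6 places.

√[4·3!3!0!/7! · 4!2!2!1!3!0!] = √(576/35)
  +(−1)^2/∏(2,1,0,0,3,0)! = 1/12  (running 1/12)
⟨..|..⟩ = √(576/35)·(1/12) = +0.338062

+0.338062  (= +√(4/35))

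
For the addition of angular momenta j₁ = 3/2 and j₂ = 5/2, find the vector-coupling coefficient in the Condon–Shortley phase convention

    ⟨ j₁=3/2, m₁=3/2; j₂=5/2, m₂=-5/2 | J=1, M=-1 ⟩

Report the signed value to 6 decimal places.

√[3·3!0!2!/6! · 3!0!0!5!0!2!] = √(72)
  +(−1)^0/∏(0,3,0,0,0,2)! = 1/12  (running 1/12)
⟨..|..⟩ = √(72)·(1/12) = +0.707107

+0.707107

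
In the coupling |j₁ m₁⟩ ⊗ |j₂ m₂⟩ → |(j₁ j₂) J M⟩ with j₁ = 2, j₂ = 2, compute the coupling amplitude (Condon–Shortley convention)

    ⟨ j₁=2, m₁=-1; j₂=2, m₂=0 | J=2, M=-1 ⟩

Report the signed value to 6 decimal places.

-0.267261

triangle: 2!*2!*2!/7! = 8/5040
(j±m)!: 1!*3!*2!*2!*1!*3! = 144
prefactor² = (2J+1)*Δ*N² = 8/7
  k=1: −1/(1!*1!*2!*1!*0!*1!) = -1/2
  k=2: +1/(2!*0!*1!*0!*1!*2!) = 1/4
Σ = -1/4  ⇒  CG² = 8/7*(-1/4)² = 1/14
CG = −√(1/14) = -0.267261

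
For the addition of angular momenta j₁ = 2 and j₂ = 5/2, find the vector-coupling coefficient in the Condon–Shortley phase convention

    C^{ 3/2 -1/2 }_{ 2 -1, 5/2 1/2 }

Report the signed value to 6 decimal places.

triangle: 3!·1!·2!/7! = 12/5040
(j±m)!: 1!·3!·3!·2!·1!·2! = 144
prefactor² = (2J+1)·Δ·N² = 48/35
  k=2: +1/(2!·1!·1!·1!·0!·1!) = 1/2
  k=3: −1/(3!·0!·0!·0!·1!·2!) = -1/12
Σ = 5/12  ⇒  CG² = 48/35·5/12² = 5/21
CG = +√(5/21) = +0.487950

+0.487950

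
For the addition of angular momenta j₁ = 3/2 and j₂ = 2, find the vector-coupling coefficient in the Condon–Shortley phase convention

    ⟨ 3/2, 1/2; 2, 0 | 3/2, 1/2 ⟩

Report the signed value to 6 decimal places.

−√(1/5) = -0.447214

j₁+j₂−J=2  J+j₁−j₂=1  J−j₁+j₂=2  j₁+j₂+J+1=6
(j₁±m₁, j₂±m₂, J±M) = (2,1,2,2,2,1)
P² = 16/45
sum k=0..1:
  [0] +1/4 = 1/4
  [1] −1/1 = -1
S = -3/4
C² = P²·S² = 1/5 ; C = -0.447214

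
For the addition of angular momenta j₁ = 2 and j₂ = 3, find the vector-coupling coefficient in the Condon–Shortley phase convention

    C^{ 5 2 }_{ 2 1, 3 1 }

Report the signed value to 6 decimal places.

+0.707107  (= +√(1/2))

j₁+j₂−J=0  J+j₁−j₂=4  J−j₁+j₂=6  j₁+j₂+J+1=11
(j₁±m₁, j₂±m₂, J±M) = (3,1,4,2,7,3)
P² = 41472
sum k=0..0:
  [0] +1/288 = 1/288
S = 1/288
C² = P²·S² = 1/2 ; C = +0.707107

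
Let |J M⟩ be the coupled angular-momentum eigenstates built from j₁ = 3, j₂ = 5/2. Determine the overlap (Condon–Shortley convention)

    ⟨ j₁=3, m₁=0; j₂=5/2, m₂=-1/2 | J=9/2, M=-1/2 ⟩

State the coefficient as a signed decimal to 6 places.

√[10·1!5!4!/11! · 3!3!2!3!4!5!] = √(69120/77)
  +(−1)^0/∏(0,1,3,2,2,2)! = 1/48  (running 1/48)
  +(−1)^1/∏(1,0,2,1,3,3)! = -1/72  (running 1/144)
⟨..|..⟩ = √(69120/77)·(1/144) = +0.208063

+√(10/231) ≈ +0.208063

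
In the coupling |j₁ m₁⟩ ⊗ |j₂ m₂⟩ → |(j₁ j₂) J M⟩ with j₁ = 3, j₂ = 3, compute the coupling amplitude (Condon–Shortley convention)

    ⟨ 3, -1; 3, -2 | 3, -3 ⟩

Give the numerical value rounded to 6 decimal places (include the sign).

j₁+j₂−J=3  J+j₁−j₂=3  J−j₁+j₂=3  j₁+j₂+J+1=10
(j₁±m₁, j₂±m₂, J±M) = (2,4,1,5,0,6)
P² = 1728
sum k=1..1:
  [1] −1/72 = -1/72
S = -1/72
C² = P²·S² = 1/3 ; C = -0.577350

-0.577350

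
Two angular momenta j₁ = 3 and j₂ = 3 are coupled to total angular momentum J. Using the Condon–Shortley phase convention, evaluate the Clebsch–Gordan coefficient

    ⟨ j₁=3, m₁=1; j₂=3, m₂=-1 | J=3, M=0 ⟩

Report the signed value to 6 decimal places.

−√(1/6) ≈ -0.408248

j₁+j₂−J=3  J+j₁−j₂=3  J−j₁+j₂=3  j₁+j₂+J+1=10
(j₁±m₁, j₂±m₂, J±M) = (4,2,2,4,3,3)
P² = 864/25
sum k=0..2:
  [0] +1/24 = 1/24
  [1] −1/8 = -1/8
  [2] +1/72 = 1/72
S = -5/72
C² = P²·S² = 1/6 ; C = -0.408248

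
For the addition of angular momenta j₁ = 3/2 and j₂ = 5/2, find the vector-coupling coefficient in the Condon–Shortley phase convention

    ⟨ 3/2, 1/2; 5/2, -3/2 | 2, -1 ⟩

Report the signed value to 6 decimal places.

√[5·2!1!3!/7! · 2!1!1!4!1!3!] = √(24/7)
  +(−1)^0/∏(0,2,1,1,0,2)! = 1/4  (running 1/4)
  +(−1)^1/∏(1,1,0,0,1,3)! = -1/6  (running 1/12)
⟨..|..⟩ = √(24/7)·(1/12) = +0.154303

+0.154303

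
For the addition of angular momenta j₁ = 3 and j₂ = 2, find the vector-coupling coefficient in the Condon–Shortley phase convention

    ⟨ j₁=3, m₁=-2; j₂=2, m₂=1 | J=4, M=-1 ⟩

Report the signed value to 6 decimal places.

√[9·1!5!3!/10! · 1!5!3!1!3!5!] = √(6480/7)
  +(−1)^0/∏(0,1,5,3,0,0)! = 1/720  (running 1/720)
  +(−1)^1/∏(1,0,4,2,1,1)! = -1/48  (running -7/360)
⟨..|..⟩ = √(6480/7)·(-7/360) = -0.591608

-0.591608  (= −√(7/20))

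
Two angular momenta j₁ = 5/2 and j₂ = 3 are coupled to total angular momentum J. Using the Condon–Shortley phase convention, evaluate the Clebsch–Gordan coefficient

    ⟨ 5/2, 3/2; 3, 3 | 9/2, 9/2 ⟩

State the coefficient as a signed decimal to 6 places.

-0.738549

√[10·1!4!5!/11! · 4!1!6!0!9!0!] = √(49766400/11)
  +(−1)^1/∏(1,0,0,5,4,0)! = -1/2880  (running -1/2880)
⟨..|..⟩ = √(49766400/11)·(-1/2880) = -0.738549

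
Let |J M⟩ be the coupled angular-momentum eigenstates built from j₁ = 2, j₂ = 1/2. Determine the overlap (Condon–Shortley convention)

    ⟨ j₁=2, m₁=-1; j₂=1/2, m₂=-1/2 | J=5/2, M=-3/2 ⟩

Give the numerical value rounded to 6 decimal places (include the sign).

triangle: 0!×4!×1!/6! = 24/720
(j±m)!: 1!×3!×0!×1!×1!×4! = 144
prefactor² = (2J+1)×Δ×N² = 144/5
  k=0: +1/(0!×0!×3!×0!×1!×1!) = 1/6
Σ = 1/6  ⇒  CG² = 144/5×1/6² = 4/5
CG = +√(4/5) = +0.894427

+√(4/5) ≈ +0.894427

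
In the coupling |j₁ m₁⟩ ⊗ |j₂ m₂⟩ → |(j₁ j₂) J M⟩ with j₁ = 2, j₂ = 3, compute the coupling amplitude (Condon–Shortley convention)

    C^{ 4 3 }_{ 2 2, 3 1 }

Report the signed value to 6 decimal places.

+√(1/2) = +0.707107

j₁+j₂−J=1  J+j₁−j₂=3  J−j₁+j₂=5  j₁+j₂+J+1=10
(j₁±m₁, j₂±m₂, J±M) = (4,0,4,2,7,1)
P² = 10368
sum k=0..0:
  [0] +1/144 = 1/144
S = 1/144
C² = P²·S² = 1/2 ; C = +0.707107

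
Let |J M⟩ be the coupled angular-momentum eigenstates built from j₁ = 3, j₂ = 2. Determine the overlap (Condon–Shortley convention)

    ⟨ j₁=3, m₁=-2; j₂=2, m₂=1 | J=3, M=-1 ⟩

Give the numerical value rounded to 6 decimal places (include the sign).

+0.500000

√[7·2!4!2!/9! · 1!5!3!1!2!4!] = √(64)
  +(−1)^1/∏(1,1,4,2,0,0)! = -1/48  (running -1/48)
  +(−1)^2/∏(2,0,3,1,1,1)! = 1/12  (running 1/16)
⟨..|..⟩ = √(64)·(1/16) = +0.500000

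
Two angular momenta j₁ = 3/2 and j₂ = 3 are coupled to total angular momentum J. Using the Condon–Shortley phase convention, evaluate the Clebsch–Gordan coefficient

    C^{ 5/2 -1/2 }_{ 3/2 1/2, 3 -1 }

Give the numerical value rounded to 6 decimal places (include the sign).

−√(1/70) ≈ -0.119523

√[6·2!1!4!/8! · 2!1!2!4!2!3!] = √(288/35)
  +(−1)^0/∏(0,2,1,2,0,2)! = 1/8  (running 1/8)
  +(−1)^1/∏(1,1,0,1,1,3)! = -1/6  (running -1/24)
⟨..|..⟩ = √(288/35)·(-1/24) = -0.119523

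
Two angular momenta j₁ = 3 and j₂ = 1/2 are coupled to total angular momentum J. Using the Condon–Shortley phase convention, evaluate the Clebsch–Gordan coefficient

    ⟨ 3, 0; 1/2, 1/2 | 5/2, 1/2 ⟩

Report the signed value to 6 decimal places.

triangle: 1!×5!×0!/7! = 120/5040
(j±m)!: 3!×3!×1!×0!×3!×2! = 432
prefactor² = (2J+1)×Δ×N² = 432/7
  k=1: −1/(1!×0!×2!×0!×3!×0!) = -1/12
Σ = -1/12  ⇒  CG² = 432/7×(-1/12)² = 3/7
CG = −√(3/7) = -0.654654

-0.654654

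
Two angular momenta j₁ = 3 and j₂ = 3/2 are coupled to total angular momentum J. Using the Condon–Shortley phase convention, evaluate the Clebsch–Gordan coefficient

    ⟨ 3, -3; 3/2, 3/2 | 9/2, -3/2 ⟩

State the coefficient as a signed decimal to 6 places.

+√(1/84) ≈ +0.109109

triangle: 0!·6!·3!/10! = 4320/3628800
(j±m)!: 0!·6!·3!·0!·3!·6! = 18662400
prefactor² = (2J+1)·Δ·N² = 1555200/7
  k=0: +1/(0!·0!·6!·3!·0!·0!) = 1/4320
Σ = 1/4320  ⇒  CG² = 1555200/7·1/4320² = 1/84
CG = +√(1/84) = +0.109109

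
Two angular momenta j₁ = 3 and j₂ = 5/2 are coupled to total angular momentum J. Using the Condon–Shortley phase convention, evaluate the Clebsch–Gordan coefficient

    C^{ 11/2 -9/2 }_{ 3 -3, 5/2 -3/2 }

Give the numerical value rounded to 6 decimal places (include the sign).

+0.674200

√[12·0!6!5!/12! · 0!6!1!4!1!10!] = √(1492992000/11)
  +(−1)^0/∏(0,0,6,1,0,4)! = 1/17280  (running 1/17280)
⟨..|..⟩ = √(1492992000/11)·(1/17280) = +0.674200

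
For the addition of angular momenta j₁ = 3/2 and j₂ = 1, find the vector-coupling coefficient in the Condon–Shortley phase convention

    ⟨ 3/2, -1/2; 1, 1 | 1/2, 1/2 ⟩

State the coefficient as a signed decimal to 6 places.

triangle: 2!·1!·0!/4! = 2/24
(j±m)!: 1!·2!·2!·0!·1!·0! = 4
prefactor² = (2J+1)·Δ·N² = 2/3
  k=2: +1/(2!·0!·0!·0!·1!·0!) = 1/2
Σ = 1/2  ⇒  CG² = 2/3·1/2² = 1/6
CG = +√(1/6) = +0.408248

+√(1/6) = +0.408248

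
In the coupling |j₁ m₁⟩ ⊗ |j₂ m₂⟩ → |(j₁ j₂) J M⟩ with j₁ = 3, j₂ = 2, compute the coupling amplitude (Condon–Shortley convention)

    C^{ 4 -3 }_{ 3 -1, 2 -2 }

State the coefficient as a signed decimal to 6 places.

+0.707107  (= +√(1/2))

√[9·1!5!3!/10! · 2!4!0!4!1!7!] = √(10368)
  +(−1)^0/∏(0,1,4,0,1,3)! = 1/144  (running 1/144)
⟨..|..⟩ = √(10368)·(1/144) = +0.707107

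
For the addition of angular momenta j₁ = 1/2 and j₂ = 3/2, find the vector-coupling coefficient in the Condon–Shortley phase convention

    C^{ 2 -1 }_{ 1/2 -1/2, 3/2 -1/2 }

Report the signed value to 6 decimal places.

j₁+j₂−J=0  J+j₁−j₂=1  J−j₁+j₂=3  j₁+j₂+J+1=5
(j₁±m₁, j₂±m₂, J±M) = (0,1,1,2,1,3)
P² = 3
sum k=0..0:
  [0] +1/2 = 1/2
S = 1/2
C² = P²·S² = 3/4 ; C = +0.866025

+0.866025  (= +√(3/4))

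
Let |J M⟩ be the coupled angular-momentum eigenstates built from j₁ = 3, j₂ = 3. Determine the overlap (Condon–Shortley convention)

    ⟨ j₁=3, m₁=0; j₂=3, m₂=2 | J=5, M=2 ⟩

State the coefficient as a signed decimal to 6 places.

√[11·1!5!5!/12! · 3!3!5!1!7!3!] = √(43200)
  +(−1)^0/∏(0,1,3,5,2,0)! = 1/1440  (running 1/1440)
  +(−1)^1/∏(1,0,2,4,3,1)! = -1/288  (running -1/360)
⟨..|..⟩ = √(43200)·(-1/360) = -0.577350

-0.577350  (= −√(1/3))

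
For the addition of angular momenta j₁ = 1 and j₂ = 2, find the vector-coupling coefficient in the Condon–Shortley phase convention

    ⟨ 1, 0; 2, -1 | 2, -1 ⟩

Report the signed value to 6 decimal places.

√[5·1!1!3!/6! · 1!1!1!3!1!3!] = √(3/2)
  +(−1)^0/∏(0,1,1,1,0,2)! = 1/2  (running 1/2)
  +(−1)^1/∏(1,0,0,0,1,3)! = -1/6  (running 1/3)
⟨..|..⟩ = √(3/2)·(1/3) = +0.408248

+0.408248  (= +√(1/6))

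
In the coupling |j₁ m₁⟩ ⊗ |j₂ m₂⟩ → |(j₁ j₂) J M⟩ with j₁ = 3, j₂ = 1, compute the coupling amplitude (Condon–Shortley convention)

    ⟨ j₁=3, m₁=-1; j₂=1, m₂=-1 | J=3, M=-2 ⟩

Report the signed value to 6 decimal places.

√[7·1!5!1!/8! · 2!4!0!2!1!5!] = √(240)
  +(−1)^0/∏(0,1,4,0,1,1)! = 1/24  (running 1/24)
⟨..|..⟩ = √(240)·(1/24) = +0.645497

+√(5/12) = +0.645497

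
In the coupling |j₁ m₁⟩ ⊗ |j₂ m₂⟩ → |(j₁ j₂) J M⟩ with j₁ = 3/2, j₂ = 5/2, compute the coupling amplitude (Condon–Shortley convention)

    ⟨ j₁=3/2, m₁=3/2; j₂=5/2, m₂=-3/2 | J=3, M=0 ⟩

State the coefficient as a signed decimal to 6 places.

+√(3/10) ≈ +0.547723

triangle: 1!*2!*4!/8! = 48/40320
(j±m)!: 3!*0!*1!*4!*3!*3! = 5184
prefactor² = (2J+1)*Δ*N² = 216/5
  k=0: +1/(0!*1!*0!*1!*2!*3!) = 1/12
Σ = 1/12  ⇒  CG² = 216/5*1/12² = 3/10
CG = +√(3/10) = +0.547723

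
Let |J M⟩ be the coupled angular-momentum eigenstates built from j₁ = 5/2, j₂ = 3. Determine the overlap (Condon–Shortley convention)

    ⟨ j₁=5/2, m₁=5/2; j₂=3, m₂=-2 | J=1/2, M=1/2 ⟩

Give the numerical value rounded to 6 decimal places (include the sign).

√[2·5!0!1!/7! · 5!0!1!5!1!0!] = √(4800/7)
  +(−1)^0/∏(0,5,0,1,0,0)! = 1/120  (running 1/120)
⟨..|..⟩ = √(4800/7)·(1/120) = +0.218218

+0.218218  (= +√(1/21))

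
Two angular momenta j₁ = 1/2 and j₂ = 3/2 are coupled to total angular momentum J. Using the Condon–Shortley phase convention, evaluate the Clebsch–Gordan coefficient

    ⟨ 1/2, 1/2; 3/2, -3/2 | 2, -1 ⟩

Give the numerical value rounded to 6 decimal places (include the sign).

+√(1/4) = +0.500000

√[5·0!1!3!/5! · 1!0!0!3!1!3!] = √(9)
  +(−1)^0/∏(0,0,0,0,1,3)! = 1/6  (running 1/6)
⟨..|..⟩ = √(9)·(1/6) = +0.500000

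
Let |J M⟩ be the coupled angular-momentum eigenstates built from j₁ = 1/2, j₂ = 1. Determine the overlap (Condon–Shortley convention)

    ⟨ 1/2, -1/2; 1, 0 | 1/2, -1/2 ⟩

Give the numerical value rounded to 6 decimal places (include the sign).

−√(1/3) = -0.577350

√[2·1!0!1!/3! · 0!1!1!1!0!1!] = √(1/3)
  +(−1)^1/∏(1,0,0,0,0,1)! = -1  (running -1)
⟨..|..⟩ = √(1/3)·(-1) = -0.577350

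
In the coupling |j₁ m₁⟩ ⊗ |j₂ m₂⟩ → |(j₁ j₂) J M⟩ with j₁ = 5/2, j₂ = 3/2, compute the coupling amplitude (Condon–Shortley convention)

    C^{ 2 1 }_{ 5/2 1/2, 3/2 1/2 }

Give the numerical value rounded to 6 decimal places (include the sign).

-0.545545  (= −√(25/84))

triangle: 2!×3!×1!/7! = 12/5040
(j±m)!: 3!×2!×2!×1!×3!×1! = 144
prefactor² = (2J+1)×Δ×N² = 12/7
  k=1: −1/(1!×1!×1!×1!×2!×0!) = -1/2
  k=2: +1/(2!×0!×0!×0!×3!×1!) = 1/12
Σ = -5/12  ⇒  CG² = 12/7×(-5/12)² = 25/84
CG = −√(25/84) = -0.545545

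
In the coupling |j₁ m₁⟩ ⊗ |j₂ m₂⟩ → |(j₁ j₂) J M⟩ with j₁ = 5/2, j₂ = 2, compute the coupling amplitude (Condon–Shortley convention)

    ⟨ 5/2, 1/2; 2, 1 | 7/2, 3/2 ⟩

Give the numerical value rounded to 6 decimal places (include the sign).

√[8·1!4!3!/9! · 3!2!3!1!5!2!] = √(384/7)
  +(−1)^0/∏(0,1,2,3,2,0)! = 1/24  (running 1/24)
  +(−1)^1/∏(1,0,1,2,3,1)! = -1/12  (running -1/24)
⟨..|..⟩ = √(384/7)·(-1/24) = -0.308607

−√(2/21) = -0.308607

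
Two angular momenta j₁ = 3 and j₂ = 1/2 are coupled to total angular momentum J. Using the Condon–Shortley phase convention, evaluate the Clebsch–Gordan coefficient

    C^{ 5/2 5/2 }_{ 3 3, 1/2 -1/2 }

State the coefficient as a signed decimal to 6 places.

j₁+j₂−J=1  J+j₁−j₂=5  J−j₁+j₂=0  j₁+j₂+J+1=7
(j₁±m₁, j₂±m₂, J±M) = (6,0,0,1,5,0)
P² = 86400/7
sum k=0..0:
  [0] +1/120 = 1/120
S = 1/120
C² = P²·S² = 6/7 ; C = +0.925820

+0.925820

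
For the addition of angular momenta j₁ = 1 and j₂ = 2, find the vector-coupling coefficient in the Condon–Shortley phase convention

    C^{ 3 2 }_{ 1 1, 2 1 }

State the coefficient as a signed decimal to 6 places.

+0.816497

√[7·0!2!4!/7! · 2!0!3!1!5!1!] = √(96)
  +(−1)^0/∏(0,0,0,3,2,1)! = 1/12  (running 1/12)
⟨..|..⟩ = √(96)·(1/12) = +0.816497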